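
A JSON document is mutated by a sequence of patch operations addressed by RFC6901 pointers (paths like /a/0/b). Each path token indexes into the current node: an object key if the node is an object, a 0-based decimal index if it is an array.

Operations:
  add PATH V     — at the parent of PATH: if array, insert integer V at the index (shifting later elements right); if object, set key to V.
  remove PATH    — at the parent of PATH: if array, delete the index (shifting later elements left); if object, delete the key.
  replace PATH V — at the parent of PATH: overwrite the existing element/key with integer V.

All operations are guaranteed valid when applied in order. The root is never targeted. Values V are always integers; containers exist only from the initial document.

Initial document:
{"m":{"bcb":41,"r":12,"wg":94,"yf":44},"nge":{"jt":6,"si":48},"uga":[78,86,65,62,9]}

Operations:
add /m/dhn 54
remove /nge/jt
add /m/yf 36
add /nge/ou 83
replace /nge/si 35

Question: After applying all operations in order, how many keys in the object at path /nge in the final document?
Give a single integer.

After op 1 (add /m/dhn 54): {"m":{"bcb":41,"dhn":54,"r":12,"wg":94,"yf":44},"nge":{"jt":6,"si":48},"uga":[78,86,65,62,9]}
After op 2 (remove /nge/jt): {"m":{"bcb":41,"dhn":54,"r":12,"wg":94,"yf":44},"nge":{"si":48},"uga":[78,86,65,62,9]}
After op 3 (add /m/yf 36): {"m":{"bcb":41,"dhn":54,"r":12,"wg":94,"yf":36},"nge":{"si":48},"uga":[78,86,65,62,9]}
After op 4 (add /nge/ou 83): {"m":{"bcb":41,"dhn":54,"r":12,"wg":94,"yf":36},"nge":{"ou":83,"si":48},"uga":[78,86,65,62,9]}
After op 5 (replace /nge/si 35): {"m":{"bcb":41,"dhn":54,"r":12,"wg":94,"yf":36},"nge":{"ou":83,"si":35},"uga":[78,86,65,62,9]}
Size at path /nge: 2

Answer: 2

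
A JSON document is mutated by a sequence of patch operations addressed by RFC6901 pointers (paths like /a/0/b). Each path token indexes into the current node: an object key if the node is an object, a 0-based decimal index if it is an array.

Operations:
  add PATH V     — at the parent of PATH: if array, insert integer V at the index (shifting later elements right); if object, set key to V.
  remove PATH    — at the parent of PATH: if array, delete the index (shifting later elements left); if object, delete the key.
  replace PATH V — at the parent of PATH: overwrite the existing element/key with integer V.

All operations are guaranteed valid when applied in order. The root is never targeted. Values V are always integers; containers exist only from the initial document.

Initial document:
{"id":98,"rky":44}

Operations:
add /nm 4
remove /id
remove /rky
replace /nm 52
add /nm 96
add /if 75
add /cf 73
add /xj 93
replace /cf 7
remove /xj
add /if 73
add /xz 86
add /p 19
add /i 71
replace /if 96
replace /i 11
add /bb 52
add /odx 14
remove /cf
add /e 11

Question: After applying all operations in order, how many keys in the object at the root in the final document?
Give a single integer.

After op 1 (add /nm 4): {"id":98,"nm":4,"rky":44}
After op 2 (remove /id): {"nm":4,"rky":44}
After op 3 (remove /rky): {"nm":4}
After op 4 (replace /nm 52): {"nm":52}
After op 5 (add /nm 96): {"nm":96}
After op 6 (add /if 75): {"if":75,"nm":96}
After op 7 (add /cf 73): {"cf":73,"if":75,"nm":96}
After op 8 (add /xj 93): {"cf":73,"if":75,"nm":96,"xj":93}
After op 9 (replace /cf 7): {"cf":7,"if":75,"nm":96,"xj":93}
After op 10 (remove /xj): {"cf":7,"if":75,"nm":96}
After op 11 (add /if 73): {"cf":7,"if":73,"nm":96}
After op 12 (add /xz 86): {"cf":7,"if":73,"nm":96,"xz":86}
After op 13 (add /p 19): {"cf":7,"if":73,"nm":96,"p":19,"xz":86}
After op 14 (add /i 71): {"cf":7,"i":71,"if":73,"nm":96,"p":19,"xz":86}
After op 15 (replace /if 96): {"cf":7,"i":71,"if":96,"nm":96,"p":19,"xz":86}
After op 16 (replace /i 11): {"cf":7,"i":11,"if":96,"nm":96,"p":19,"xz":86}
After op 17 (add /bb 52): {"bb":52,"cf":7,"i":11,"if":96,"nm":96,"p":19,"xz":86}
After op 18 (add /odx 14): {"bb":52,"cf":7,"i":11,"if":96,"nm":96,"odx":14,"p":19,"xz":86}
After op 19 (remove /cf): {"bb":52,"i":11,"if":96,"nm":96,"odx":14,"p":19,"xz":86}
After op 20 (add /e 11): {"bb":52,"e":11,"i":11,"if":96,"nm":96,"odx":14,"p":19,"xz":86}
Size at the root: 8

Answer: 8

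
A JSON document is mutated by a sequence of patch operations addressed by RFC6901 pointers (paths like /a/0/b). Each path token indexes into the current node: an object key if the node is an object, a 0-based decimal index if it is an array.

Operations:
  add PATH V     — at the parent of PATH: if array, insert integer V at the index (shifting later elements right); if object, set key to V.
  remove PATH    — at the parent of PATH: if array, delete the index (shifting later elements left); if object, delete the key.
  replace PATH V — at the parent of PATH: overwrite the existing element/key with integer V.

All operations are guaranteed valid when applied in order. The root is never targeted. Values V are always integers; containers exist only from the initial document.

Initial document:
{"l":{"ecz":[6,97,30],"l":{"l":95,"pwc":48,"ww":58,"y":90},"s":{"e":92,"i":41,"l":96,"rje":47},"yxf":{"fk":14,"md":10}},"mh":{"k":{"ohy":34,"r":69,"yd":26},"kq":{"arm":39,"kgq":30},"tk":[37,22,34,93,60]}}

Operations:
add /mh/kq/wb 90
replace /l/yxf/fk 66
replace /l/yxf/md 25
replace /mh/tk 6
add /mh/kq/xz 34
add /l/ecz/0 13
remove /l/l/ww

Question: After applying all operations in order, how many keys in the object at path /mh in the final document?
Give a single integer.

Answer: 3

Derivation:
After op 1 (add /mh/kq/wb 90): {"l":{"ecz":[6,97,30],"l":{"l":95,"pwc":48,"ww":58,"y":90},"s":{"e":92,"i":41,"l":96,"rje":47},"yxf":{"fk":14,"md":10}},"mh":{"k":{"ohy":34,"r":69,"yd":26},"kq":{"arm":39,"kgq":30,"wb":90},"tk":[37,22,34,93,60]}}
After op 2 (replace /l/yxf/fk 66): {"l":{"ecz":[6,97,30],"l":{"l":95,"pwc":48,"ww":58,"y":90},"s":{"e":92,"i":41,"l":96,"rje":47},"yxf":{"fk":66,"md":10}},"mh":{"k":{"ohy":34,"r":69,"yd":26},"kq":{"arm":39,"kgq":30,"wb":90},"tk":[37,22,34,93,60]}}
After op 3 (replace /l/yxf/md 25): {"l":{"ecz":[6,97,30],"l":{"l":95,"pwc":48,"ww":58,"y":90},"s":{"e":92,"i":41,"l":96,"rje":47},"yxf":{"fk":66,"md":25}},"mh":{"k":{"ohy":34,"r":69,"yd":26},"kq":{"arm":39,"kgq":30,"wb":90},"tk":[37,22,34,93,60]}}
After op 4 (replace /mh/tk 6): {"l":{"ecz":[6,97,30],"l":{"l":95,"pwc":48,"ww":58,"y":90},"s":{"e":92,"i":41,"l":96,"rje":47},"yxf":{"fk":66,"md":25}},"mh":{"k":{"ohy":34,"r":69,"yd":26},"kq":{"arm":39,"kgq":30,"wb":90},"tk":6}}
After op 5 (add /mh/kq/xz 34): {"l":{"ecz":[6,97,30],"l":{"l":95,"pwc":48,"ww":58,"y":90},"s":{"e":92,"i":41,"l":96,"rje":47},"yxf":{"fk":66,"md":25}},"mh":{"k":{"ohy":34,"r":69,"yd":26},"kq":{"arm":39,"kgq":30,"wb":90,"xz":34},"tk":6}}
After op 6 (add /l/ecz/0 13): {"l":{"ecz":[13,6,97,30],"l":{"l":95,"pwc":48,"ww":58,"y":90},"s":{"e":92,"i":41,"l":96,"rje":47},"yxf":{"fk":66,"md":25}},"mh":{"k":{"ohy":34,"r":69,"yd":26},"kq":{"arm":39,"kgq":30,"wb":90,"xz":34},"tk":6}}
After op 7 (remove /l/l/ww): {"l":{"ecz":[13,6,97,30],"l":{"l":95,"pwc":48,"y":90},"s":{"e":92,"i":41,"l":96,"rje":47},"yxf":{"fk":66,"md":25}},"mh":{"k":{"ohy":34,"r":69,"yd":26},"kq":{"arm":39,"kgq":30,"wb":90,"xz":34},"tk":6}}
Size at path /mh: 3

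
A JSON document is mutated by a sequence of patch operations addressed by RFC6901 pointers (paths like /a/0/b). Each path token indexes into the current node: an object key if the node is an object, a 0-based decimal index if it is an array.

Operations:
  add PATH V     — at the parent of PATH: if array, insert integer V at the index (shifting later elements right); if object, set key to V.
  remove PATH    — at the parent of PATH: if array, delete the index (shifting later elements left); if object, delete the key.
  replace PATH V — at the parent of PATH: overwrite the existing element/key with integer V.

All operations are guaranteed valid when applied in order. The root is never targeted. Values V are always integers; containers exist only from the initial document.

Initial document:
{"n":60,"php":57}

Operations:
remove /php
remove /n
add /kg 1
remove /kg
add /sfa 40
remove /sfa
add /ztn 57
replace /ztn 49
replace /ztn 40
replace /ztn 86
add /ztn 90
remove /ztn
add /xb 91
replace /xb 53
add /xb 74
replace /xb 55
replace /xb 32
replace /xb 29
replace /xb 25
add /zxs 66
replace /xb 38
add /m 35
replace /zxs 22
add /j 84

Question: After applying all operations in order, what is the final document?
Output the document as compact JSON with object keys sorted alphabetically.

Answer: {"j":84,"m":35,"xb":38,"zxs":22}

Derivation:
After op 1 (remove /php): {"n":60}
After op 2 (remove /n): {}
After op 3 (add /kg 1): {"kg":1}
After op 4 (remove /kg): {}
After op 5 (add /sfa 40): {"sfa":40}
After op 6 (remove /sfa): {}
After op 7 (add /ztn 57): {"ztn":57}
After op 8 (replace /ztn 49): {"ztn":49}
After op 9 (replace /ztn 40): {"ztn":40}
After op 10 (replace /ztn 86): {"ztn":86}
After op 11 (add /ztn 90): {"ztn":90}
After op 12 (remove /ztn): {}
After op 13 (add /xb 91): {"xb":91}
After op 14 (replace /xb 53): {"xb":53}
After op 15 (add /xb 74): {"xb":74}
After op 16 (replace /xb 55): {"xb":55}
After op 17 (replace /xb 32): {"xb":32}
After op 18 (replace /xb 29): {"xb":29}
After op 19 (replace /xb 25): {"xb":25}
After op 20 (add /zxs 66): {"xb":25,"zxs":66}
After op 21 (replace /xb 38): {"xb":38,"zxs":66}
After op 22 (add /m 35): {"m":35,"xb":38,"zxs":66}
After op 23 (replace /zxs 22): {"m":35,"xb":38,"zxs":22}
After op 24 (add /j 84): {"j":84,"m":35,"xb":38,"zxs":22}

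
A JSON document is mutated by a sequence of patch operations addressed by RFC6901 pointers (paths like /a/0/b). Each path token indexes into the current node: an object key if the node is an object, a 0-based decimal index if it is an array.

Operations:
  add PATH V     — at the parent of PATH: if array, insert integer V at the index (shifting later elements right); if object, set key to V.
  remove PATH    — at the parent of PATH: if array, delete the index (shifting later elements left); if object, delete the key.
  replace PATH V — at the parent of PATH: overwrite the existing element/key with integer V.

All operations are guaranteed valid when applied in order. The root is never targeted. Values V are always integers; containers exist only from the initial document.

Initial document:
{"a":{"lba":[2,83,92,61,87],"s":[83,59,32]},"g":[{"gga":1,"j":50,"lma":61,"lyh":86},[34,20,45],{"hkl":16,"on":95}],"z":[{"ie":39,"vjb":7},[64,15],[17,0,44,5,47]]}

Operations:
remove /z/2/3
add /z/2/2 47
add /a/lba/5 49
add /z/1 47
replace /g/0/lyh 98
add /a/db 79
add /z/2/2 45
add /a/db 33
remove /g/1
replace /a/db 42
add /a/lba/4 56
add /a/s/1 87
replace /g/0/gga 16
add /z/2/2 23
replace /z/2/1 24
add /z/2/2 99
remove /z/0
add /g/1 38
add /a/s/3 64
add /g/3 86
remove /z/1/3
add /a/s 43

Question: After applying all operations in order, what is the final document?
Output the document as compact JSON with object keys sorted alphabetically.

Answer: {"a":{"db":42,"lba":[2,83,92,61,56,87,49],"s":43},"g":[{"gga":16,"j":50,"lma":61,"lyh":98},38,{"hkl":16,"on":95},86],"z":[47,[64,24,99,45],[17,0,47,44,47]]}

Derivation:
After op 1 (remove /z/2/3): {"a":{"lba":[2,83,92,61,87],"s":[83,59,32]},"g":[{"gga":1,"j":50,"lma":61,"lyh":86},[34,20,45],{"hkl":16,"on":95}],"z":[{"ie":39,"vjb":7},[64,15],[17,0,44,47]]}
After op 2 (add /z/2/2 47): {"a":{"lba":[2,83,92,61,87],"s":[83,59,32]},"g":[{"gga":1,"j":50,"lma":61,"lyh":86},[34,20,45],{"hkl":16,"on":95}],"z":[{"ie":39,"vjb":7},[64,15],[17,0,47,44,47]]}
After op 3 (add /a/lba/5 49): {"a":{"lba":[2,83,92,61,87,49],"s":[83,59,32]},"g":[{"gga":1,"j":50,"lma":61,"lyh":86},[34,20,45],{"hkl":16,"on":95}],"z":[{"ie":39,"vjb":7},[64,15],[17,0,47,44,47]]}
After op 4 (add /z/1 47): {"a":{"lba":[2,83,92,61,87,49],"s":[83,59,32]},"g":[{"gga":1,"j":50,"lma":61,"lyh":86},[34,20,45],{"hkl":16,"on":95}],"z":[{"ie":39,"vjb":7},47,[64,15],[17,0,47,44,47]]}
After op 5 (replace /g/0/lyh 98): {"a":{"lba":[2,83,92,61,87,49],"s":[83,59,32]},"g":[{"gga":1,"j":50,"lma":61,"lyh":98},[34,20,45],{"hkl":16,"on":95}],"z":[{"ie":39,"vjb":7},47,[64,15],[17,0,47,44,47]]}
After op 6 (add /a/db 79): {"a":{"db":79,"lba":[2,83,92,61,87,49],"s":[83,59,32]},"g":[{"gga":1,"j":50,"lma":61,"lyh":98},[34,20,45],{"hkl":16,"on":95}],"z":[{"ie":39,"vjb":7},47,[64,15],[17,0,47,44,47]]}
After op 7 (add /z/2/2 45): {"a":{"db":79,"lba":[2,83,92,61,87,49],"s":[83,59,32]},"g":[{"gga":1,"j":50,"lma":61,"lyh":98},[34,20,45],{"hkl":16,"on":95}],"z":[{"ie":39,"vjb":7},47,[64,15,45],[17,0,47,44,47]]}
After op 8 (add /a/db 33): {"a":{"db":33,"lba":[2,83,92,61,87,49],"s":[83,59,32]},"g":[{"gga":1,"j":50,"lma":61,"lyh":98},[34,20,45],{"hkl":16,"on":95}],"z":[{"ie":39,"vjb":7},47,[64,15,45],[17,0,47,44,47]]}
After op 9 (remove /g/1): {"a":{"db":33,"lba":[2,83,92,61,87,49],"s":[83,59,32]},"g":[{"gga":1,"j":50,"lma":61,"lyh":98},{"hkl":16,"on":95}],"z":[{"ie":39,"vjb":7},47,[64,15,45],[17,0,47,44,47]]}
After op 10 (replace /a/db 42): {"a":{"db":42,"lba":[2,83,92,61,87,49],"s":[83,59,32]},"g":[{"gga":1,"j":50,"lma":61,"lyh":98},{"hkl":16,"on":95}],"z":[{"ie":39,"vjb":7},47,[64,15,45],[17,0,47,44,47]]}
After op 11 (add /a/lba/4 56): {"a":{"db":42,"lba":[2,83,92,61,56,87,49],"s":[83,59,32]},"g":[{"gga":1,"j":50,"lma":61,"lyh":98},{"hkl":16,"on":95}],"z":[{"ie":39,"vjb":7},47,[64,15,45],[17,0,47,44,47]]}
After op 12 (add /a/s/1 87): {"a":{"db":42,"lba":[2,83,92,61,56,87,49],"s":[83,87,59,32]},"g":[{"gga":1,"j":50,"lma":61,"lyh":98},{"hkl":16,"on":95}],"z":[{"ie":39,"vjb":7},47,[64,15,45],[17,0,47,44,47]]}
After op 13 (replace /g/0/gga 16): {"a":{"db":42,"lba":[2,83,92,61,56,87,49],"s":[83,87,59,32]},"g":[{"gga":16,"j":50,"lma":61,"lyh":98},{"hkl":16,"on":95}],"z":[{"ie":39,"vjb":7},47,[64,15,45],[17,0,47,44,47]]}
After op 14 (add /z/2/2 23): {"a":{"db":42,"lba":[2,83,92,61,56,87,49],"s":[83,87,59,32]},"g":[{"gga":16,"j":50,"lma":61,"lyh":98},{"hkl":16,"on":95}],"z":[{"ie":39,"vjb":7},47,[64,15,23,45],[17,0,47,44,47]]}
After op 15 (replace /z/2/1 24): {"a":{"db":42,"lba":[2,83,92,61,56,87,49],"s":[83,87,59,32]},"g":[{"gga":16,"j":50,"lma":61,"lyh":98},{"hkl":16,"on":95}],"z":[{"ie":39,"vjb":7},47,[64,24,23,45],[17,0,47,44,47]]}
After op 16 (add /z/2/2 99): {"a":{"db":42,"lba":[2,83,92,61,56,87,49],"s":[83,87,59,32]},"g":[{"gga":16,"j":50,"lma":61,"lyh":98},{"hkl":16,"on":95}],"z":[{"ie":39,"vjb":7},47,[64,24,99,23,45],[17,0,47,44,47]]}
After op 17 (remove /z/0): {"a":{"db":42,"lba":[2,83,92,61,56,87,49],"s":[83,87,59,32]},"g":[{"gga":16,"j":50,"lma":61,"lyh":98},{"hkl":16,"on":95}],"z":[47,[64,24,99,23,45],[17,0,47,44,47]]}
After op 18 (add /g/1 38): {"a":{"db":42,"lba":[2,83,92,61,56,87,49],"s":[83,87,59,32]},"g":[{"gga":16,"j":50,"lma":61,"lyh":98},38,{"hkl":16,"on":95}],"z":[47,[64,24,99,23,45],[17,0,47,44,47]]}
After op 19 (add /a/s/3 64): {"a":{"db":42,"lba":[2,83,92,61,56,87,49],"s":[83,87,59,64,32]},"g":[{"gga":16,"j":50,"lma":61,"lyh":98},38,{"hkl":16,"on":95}],"z":[47,[64,24,99,23,45],[17,0,47,44,47]]}
After op 20 (add /g/3 86): {"a":{"db":42,"lba":[2,83,92,61,56,87,49],"s":[83,87,59,64,32]},"g":[{"gga":16,"j":50,"lma":61,"lyh":98},38,{"hkl":16,"on":95},86],"z":[47,[64,24,99,23,45],[17,0,47,44,47]]}
After op 21 (remove /z/1/3): {"a":{"db":42,"lba":[2,83,92,61,56,87,49],"s":[83,87,59,64,32]},"g":[{"gga":16,"j":50,"lma":61,"lyh":98},38,{"hkl":16,"on":95},86],"z":[47,[64,24,99,45],[17,0,47,44,47]]}
After op 22 (add /a/s 43): {"a":{"db":42,"lba":[2,83,92,61,56,87,49],"s":43},"g":[{"gga":16,"j":50,"lma":61,"lyh":98},38,{"hkl":16,"on":95},86],"z":[47,[64,24,99,45],[17,0,47,44,47]]}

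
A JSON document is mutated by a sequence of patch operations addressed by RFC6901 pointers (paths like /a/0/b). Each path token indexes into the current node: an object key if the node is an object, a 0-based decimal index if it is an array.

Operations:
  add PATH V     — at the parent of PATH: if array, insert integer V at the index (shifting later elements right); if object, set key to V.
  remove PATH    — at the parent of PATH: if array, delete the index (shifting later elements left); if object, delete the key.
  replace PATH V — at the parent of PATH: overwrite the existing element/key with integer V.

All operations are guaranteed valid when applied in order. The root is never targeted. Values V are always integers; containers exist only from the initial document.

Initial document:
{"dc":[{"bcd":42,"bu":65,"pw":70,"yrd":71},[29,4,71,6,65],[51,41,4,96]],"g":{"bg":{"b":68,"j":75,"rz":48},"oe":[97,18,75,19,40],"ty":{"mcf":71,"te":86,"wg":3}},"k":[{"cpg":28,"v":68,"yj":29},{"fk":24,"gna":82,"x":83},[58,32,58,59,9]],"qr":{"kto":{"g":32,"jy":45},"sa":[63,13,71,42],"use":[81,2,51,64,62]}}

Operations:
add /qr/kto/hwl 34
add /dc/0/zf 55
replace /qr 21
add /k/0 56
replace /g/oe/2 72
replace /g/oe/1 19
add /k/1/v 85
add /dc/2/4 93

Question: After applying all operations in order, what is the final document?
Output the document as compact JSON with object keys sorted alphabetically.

After op 1 (add /qr/kto/hwl 34): {"dc":[{"bcd":42,"bu":65,"pw":70,"yrd":71},[29,4,71,6,65],[51,41,4,96]],"g":{"bg":{"b":68,"j":75,"rz":48},"oe":[97,18,75,19,40],"ty":{"mcf":71,"te":86,"wg":3}},"k":[{"cpg":28,"v":68,"yj":29},{"fk":24,"gna":82,"x":83},[58,32,58,59,9]],"qr":{"kto":{"g":32,"hwl":34,"jy":45},"sa":[63,13,71,42],"use":[81,2,51,64,62]}}
After op 2 (add /dc/0/zf 55): {"dc":[{"bcd":42,"bu":65,"pw":70,"yrd":71,"zf":55},[29,4,71,6,65],[51,41,4,96]],"g":{"bg":{"b":68,"j":75,"rz":48},"oe":[97,18,75,19,40],"ty":{"mcf":71,"te":86,"wg":3}},"k":[{"cpg":28,"v":68,"yj":29},{"fk":24,"gna":82,"x":83},[58,32,58,59,9]],"qr":{"kto":{"g":32,"hwl":34,"jy":45},"sa":[63,13,71,42],"use":[81,2,51,64,62]}}
After op 3 (replace /qr 21): {"dc":[{"bcd":42,"bu":65,"pw":70,"yrd":71,"zf":55},[29,4,71,6,65],[51,41,4,96]],"g":{"bg":{"b":68,"j":75,"rz":48},"oe":[97,18,75,19,40],"ty":{"mcf":71,"te":86,"wg":3}},"k":[{"cpg":28,"v":68,"yj":29},{"fk":24,"gna":82,"x":83},[58,32,58,59,9]],"qr":21}
After op 4 (add /k/0 56): {"dc":[{"bcd":42,"bu":65,"pw":70,"yrd":71,"zf":55},[29,4,71,6,65],[51,41,4,96]],"g":{"bg":{"b":68,"j":75,"rz":48},"oe":[97,18,75,19,40],"ty":{"mcf":71,"te":86,"wg":3}},"k":[56,{"cpg":28,"v":68,"yj":29},{"fk":24,"gna":82,"x":83},[58,32,58,59,9]],"qr":21}
After op 5 (replace /g/oe/2 72): {"dc":[{"bcd":42,"bu":65,"pw":70,"yrd":71,"zf":55},[29,4,71,6,65],[51,41,4,96]],"g":{"bg":{"b":68,"j":75,"rz":48},"oe":[97,18,72,19,40],"ty":{"mcf":71,"te":86,"wg":3}},"k":[56,{"cpg":28,"v":68,"yj":29},{"fk":24,"gna":82,"x":83},[58,32,58,59,9]],"qr":21}
After op 6 (replace /g/oe/1 19): {"dc":[{"bcd":42,"bu":65,"pw":70,"yrd":71,"zf":55},[29,4,71,6,65],[51,41,4,96]],"g":{"bg":{"b":68,"j":75,"rz":48},"oe":[97,19,72,19,40],"ty":{"mcf":71,"te":86,"wg":3}},"k":[56,{"cpg":28,"v":68,"yj":29},{"fk":24,"gna":82,"x":83},[58,32,58,59,9]],"qr":21}
After op 7 (add /k/1/v 85): {"dc":[{"bcd":42,"bu":65,"pw":70,"yrd":71,"zf":55},[29,4,71,6,65],[51,41,4,96]],"g":{"bg":{"b":68,"j":75,"rz":48},"oe":[97,19,72,19,40],"ty":{"mcf":71,"te":86,"wg":3}},"k":[56,{"cpg":28,"v":85,"yj":29},{"fk":24,"gna":82,"x":83},[58,32,58,59,9]],"qr":21}
After op 8 (add /dc/2/4 93): {"dc":[{"bcd":42,"bu":65,"pw":70,"yrd":71,"zf":55},[29,4,71,6,65],[51,41,4,96,93]],"g":{"bg":{"b":68,"j":75,"rz":48},"oe":[97,19,72,19,40],"ty":{"mcf":71,"te":86,"wg":3}},"k":[56,{"cpg":28,"v":85,"yj":29},{"fk":24,"gna":82,"x":83},[58,32,58,59,9]],"qr":21}

Answer: {"dc":[{"bcd":42,"bu":65,"pw":70,"yrd":71,"zf":55},[29,4,71,6,65],[51,41,4,96,93]],"g":{"bg":{"b":68,"j":75,"rz":48},"oe":[97,19,72,19,40],"ty":{"mcf":71,"te":86,"wg":3}},"k":[56,{"cpg":28,"v":85,"yj":29},{"fk":24,"gna":82,"x":83},[58,32,58,59,9]],"qr":21}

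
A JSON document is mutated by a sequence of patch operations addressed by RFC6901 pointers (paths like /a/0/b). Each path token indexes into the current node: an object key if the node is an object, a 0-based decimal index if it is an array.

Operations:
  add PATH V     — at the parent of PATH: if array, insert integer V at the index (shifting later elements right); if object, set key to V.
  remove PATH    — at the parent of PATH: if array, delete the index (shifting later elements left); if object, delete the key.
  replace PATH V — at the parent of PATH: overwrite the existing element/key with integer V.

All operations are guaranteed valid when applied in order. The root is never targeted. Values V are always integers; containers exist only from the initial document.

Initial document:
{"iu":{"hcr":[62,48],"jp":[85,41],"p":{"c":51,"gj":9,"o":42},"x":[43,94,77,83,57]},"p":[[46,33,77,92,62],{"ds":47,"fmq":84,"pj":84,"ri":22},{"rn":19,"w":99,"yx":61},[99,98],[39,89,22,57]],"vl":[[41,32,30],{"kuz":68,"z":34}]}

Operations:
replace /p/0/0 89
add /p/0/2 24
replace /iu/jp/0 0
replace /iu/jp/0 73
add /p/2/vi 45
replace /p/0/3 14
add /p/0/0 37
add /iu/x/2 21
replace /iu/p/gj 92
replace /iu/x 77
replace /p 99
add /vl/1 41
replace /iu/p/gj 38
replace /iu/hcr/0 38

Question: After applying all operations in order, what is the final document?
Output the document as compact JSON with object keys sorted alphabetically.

After op 1 (replace /p/0/0 89): {"iu":{"hcr":[62,48],"jp":[85,41],"p":{"c":51,"gj":9,"o":42},"x":[43,94,77,83,57]},"p":[[89,33,77,92,62],{"ds":47,"fmq":84,"pj":84,"ri":22},{"rn":19,"w":99,"yx":61},[99,98],[39,89,22,57]],"vl":[[41,32,30],{"kuz":68,"z":34}]}
After op 2 (add /p/0/2 24): {"iu":{"hcr":[62,48],"jp":[85,41],"p":{"c":51,"gj":9,"o":42},"x":[43,94,77,83,57]},"p":[[89,33,24,77,92,62],{"ds":47,"fmq":84,"pj":84,"ri":22},{"rn":19,"w":99,"yx":61},[99,98],[39,89,22,57]],"vl":[[41,32,30],{"kuz":68,"z":34}]}
After op 3 (replace /iu/jp/0 0): {"iu":{"hcr":[62,48],"jp":[0,41],"p":{"c":51,"gj":9,"o":42},"x":[43,94,77,83,57]},"p":[[89,33,24,77,92,62],{"ds":47,"fmq":84,"pj":84,"ri":22},{"rn":19,"w":99,"yx":61},[99,98],[39,89,22,57]],"vl":[[41,32,30],{"kuz":68,"z":34}]}
After op 4 (replace /iu/jp/0 73): {"iu":{"hcr":[62,48],"jp":[73,41],"p":{"c":51,"gj":9,"o":42},"x":[43,94,77,83,57]},"p":[[89,33,24,77,92,62],{"ds":47,"fmq":84,"pj":84,"ri":22},{"rn":19,"w":99,"yx":61},[99,98],[39,89,22,57]],"vl":[[41,32,30],{"kuz":68,"z":34}]}
After op 5 (add /p/2/vi 45): {"iu":{"hcr":[62,48],"jp":[73,41],"p":{"c":51,"gj":9,"o":42},"x":[43,94,77,83,57]},"p":[[89,33,24,77,92,62],{"ds":47,"fmq":84,"pj":84,"ri":22},{"rn":19,"vi":45,"w":99,"yx":61},[99,98],[39,89,22,57]],"vl":[[41,32,30],{"kuz":68,"z":34}]}
After op 6 (replace /p/0/3 14): {"iu":{"hcr":[62,48],"jp":[73,41],"p":{"c":51,"gj":9,"o":42},"x":[43,94,77,83,57]},"p":[[89,33,24,14,92,62],{"ds":47,"fmq":84,"pj":84,"ri":22},{"rn":19,"vi":45,"w":99,"yx":61},[99,98],[39,89,22,57]],"vl":[[41,32,30],{"kuz":68,"z":34}]}
After op 7 (add /p/0/0 37): {"iu":{"hcr":[62,48],"jp":[73,41],"p":{"c":51,"gj":9,"o":42},"x":[43,94,77,83,57]},"p":[[37,89,33,24,14,92,62],{"ds":47,"fmq":84,"pj":84,"ri":22},{"rn":19,"vi":45,"w":99,"yx":61},[99,98],[39,89,22,57]],"vl":[[41,32,30],{"kuz":68,"z":34}]}
After op 8 (add /iu/x/2 21): {"iu":{"hcr":[62,48],"jp":[73,41],"p":{"c":51,"gj":9,"o":42},"x":[43,94,21,77,83,57]},"p":[[37,89,33,24,14,92,62],{"ds":47,"fmq":84,"pj":84,"ri":22},{"rn":19,"vi":45,"w":99,"yx":61},[99,98],[39,89,22,57]],"vl":[[41,32,30],{"kuz":68,"z":34}]}
After op 9 (replace /iu/p/gj 92): {"iu":{"hcr":[62,48],"jp":[73,41],"p":{"c":51,"gj":92,"o":42},"x":[43,94,21,77,83,57]},"p":[[37,89,33,24,14,92,62],{"ds":47,"fmq":84,"pj":84,"ri":22},{"rn":19,"vi":45,"w":99,"yx":61},[99,98],[39,89,22,57]],"vl":[[41,32,30],{"kuz":68,"z":34}]}
After op 10 (replace /iu/x 77): {"iu":{"hcr":[62,48],"jp":[73,41],"p":{"c":51,"gj":92,"o":42},"x":77},"p":[[37,89,33,24,14,92,62],{"ds":47,"fmq":84,"pj":84,"ri":22},{"rn":19,"vi":45,"w":99,"yx":61},[99,98],[39,89,22,57]],"vl":[[41,32,30],{"kuz":68,"z":34}]}
After op 11 (replace /p 99): {"iu":{"hcr":[62,48],"jp":[73,41],"p":{"c":51,"gj":92,"o":42},"x":77},"p":99,"vl":[[41,32,30],{"kuz":68,"z":34}]}
After op 12 (add /vl/1 41): {"iu":{"hcr":[62,48],"jp":[73,41],"p":{"c":51,"gj":92,"o":42},"x":77},"p":99,"vl":[[41,32,30],41,{"kuz":68,"z":34}]}
After op 13 (replace /iu/p/gj 38): {"iu":{"hcr":[62,48],"jp":[73,41],"p":{"c":51,"gj":38,"o":42},"x":77},"p":99,"vl":[[41,32,30],41,{"kuz":68,"z":34}]}
After op 14 (replace /iu/hcr/0 38): {"iu":{"hcr":[38,48],"jp":[73,41],"p":{"c":51,"gj":38,"o":42},"x":77},"p":99,"vl":[[41,32,30],41,{"kuz":68,"z":34}]}

Answer: {"iu":{"hcr":[38,48],"jp":[73,41],"p":{"c":51,"gj":38,"o":42},"x":77},"p":99,"vl":[[41,32,30],41,{"kuz":68,"z":34}]}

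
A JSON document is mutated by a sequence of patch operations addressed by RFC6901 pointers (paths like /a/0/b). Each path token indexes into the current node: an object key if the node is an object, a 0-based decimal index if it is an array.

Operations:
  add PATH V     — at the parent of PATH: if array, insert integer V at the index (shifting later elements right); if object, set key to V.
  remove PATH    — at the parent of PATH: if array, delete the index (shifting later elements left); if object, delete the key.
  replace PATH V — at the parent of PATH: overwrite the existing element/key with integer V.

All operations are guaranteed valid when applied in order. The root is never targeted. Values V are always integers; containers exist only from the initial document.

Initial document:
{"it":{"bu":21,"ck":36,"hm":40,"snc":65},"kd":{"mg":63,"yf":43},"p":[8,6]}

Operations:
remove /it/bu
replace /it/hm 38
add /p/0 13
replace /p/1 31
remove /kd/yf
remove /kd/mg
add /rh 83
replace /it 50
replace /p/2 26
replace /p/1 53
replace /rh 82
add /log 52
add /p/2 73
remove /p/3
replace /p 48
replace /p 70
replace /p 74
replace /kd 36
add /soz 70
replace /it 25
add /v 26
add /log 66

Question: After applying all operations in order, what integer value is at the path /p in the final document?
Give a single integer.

After op 1 (remove /it/bu): {"it":{"ck":36,"hm":40,"snc":65},"kd":{"mg":63,"yf":43},"p":[8,6]}
After op 2 (replace /it/hm 38): {"it":{"ck":36,"hm":38,"snc":65},"kd":{"mg":63,"yf":43},"p":[8,6]}
After op 3 (add /p/0 13): {"it":{"ck":36,"hm":38,"snc":65},"kd":{"mg":63,"yf":43},"p":[13,8,6]}
After op 4 (replace /p/1 31): {"it":{"ck":36,"hm":38,"snc":65},"kd":{"mg":63,"yf":43},"p":[13,31,6]}
After op 5 (remove /kd/yf): {"it":{"ck":36,"hm":38,"snc":65},"kd":{"mg":63},"p":[13,31,6]}
After op 6 (remove /kd/mg): {"it":{"ck":36,"hm":38,"snc":65},"kd":{},"p":[13,31,6]}
After op 7 (add /rh 83): {"it":{"ck":36,"hm":38,"snc":65},"kd":{},"p":[13,31,6],"rh":83}
After op 8 (replace /it 50): {"it":50,"kd":{},"p":[13,31,6],"rh":83}
After op 9 (replace /p/2 26): {"it":50,"kd":{},"p":[13,31,26],"rh":83}
After op 10 (replace /p/1 53): {"it":50,"kd":{},"p":[13,53,26],"rh":83}
After op 11 (replace /rh 82): {"it":50,"kd":{},"p":[13,53,26],"rh":82}
After op 12 (add /log 52): {"it":50,"kd":{},"log":52,"p":[13,53,26],"rh":82}
After op 13 (add /p/2 73): {"it":50,"kd":{},"log":52,"p":[13,53,73,26],"rh":82}
After op 14 (remove /p/3): {"it":50,"kd":{},"log":52,"p":[13,53,73],"rh":82}
After op 15 (replace /p 48): {"it":50,"kd":{},"log":52,"p":48,"rh":82}
After op 16 (replace /p 70): {"it":50,"kd":{},"log":52,"p":70,"rh":82}
After op 17 (replace /p 74): {"it":50,"kd":{},"log":52,"p":74,"rh":82}
After op 18 (replace /kd 36): {"it":50,"kd":36,"log":52,"p":74,"rh":82}
After op 19 (add /soz 70): {"it":50,"kd":36,"log":52,"p":74,"rh":82,"soz":70}
After op 20 (replace /it 25): {"it":25,"kd":36,"log":52,"p":74,"rh":82,"soz":70}
After op 21 (add /v 26): {"it":25,"kd":36,"log":52,"p":74,"rh":82,"soz":70,"v":26}
After op 22 (add /log 66): {"it":25,"kd":36,"log":66,"p":74,"rh":82,"soz":70,"v":26}
Value at /p: 74

Answer: 74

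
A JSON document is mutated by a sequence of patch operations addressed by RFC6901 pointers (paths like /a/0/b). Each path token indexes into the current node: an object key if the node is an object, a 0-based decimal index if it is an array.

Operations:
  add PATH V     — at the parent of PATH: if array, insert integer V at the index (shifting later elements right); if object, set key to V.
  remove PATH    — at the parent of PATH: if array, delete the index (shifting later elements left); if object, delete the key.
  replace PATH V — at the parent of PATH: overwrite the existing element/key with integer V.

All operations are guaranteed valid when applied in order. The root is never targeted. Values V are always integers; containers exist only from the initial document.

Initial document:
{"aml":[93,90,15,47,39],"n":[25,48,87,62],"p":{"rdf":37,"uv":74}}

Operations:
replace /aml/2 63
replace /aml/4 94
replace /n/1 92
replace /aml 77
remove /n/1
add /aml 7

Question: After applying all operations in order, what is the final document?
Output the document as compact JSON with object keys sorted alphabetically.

After op 1 (replace /aml/2 63): {"aml":[93,90,63,47,39],"n":[25,48,87,62],"p":{"rdf":37,"uv":74}}
After op 2 (replace /aml/4 94): {"aml":[93,90,63,47,94],"n":[25,48,87,62],"p":{"rdf":37,"uv":74}}
After op 3 (replace /n/1 92): {"aml":[93,90,63,47,94],"n":[25,92,87,62],"p":{"rdf":37,"uv":74}}
After op 4 (replace /aml 77): {"aml":77,"n":[25,92,87,62],"p":{"rdf":37,"uv":74}}
After op 5 (remove /n/1): {"aml":77,"n":[25,87,62],"p":{"rdf":37,"uv":74}}
After op 6 (add /aml 7): {"aml":7,"n":[25,87,62],"p":{"rdf":37,"uv":74}}

Answer: {"aml":7,"n":[25,87,62],"p":{"rdf":37,"uv":74}}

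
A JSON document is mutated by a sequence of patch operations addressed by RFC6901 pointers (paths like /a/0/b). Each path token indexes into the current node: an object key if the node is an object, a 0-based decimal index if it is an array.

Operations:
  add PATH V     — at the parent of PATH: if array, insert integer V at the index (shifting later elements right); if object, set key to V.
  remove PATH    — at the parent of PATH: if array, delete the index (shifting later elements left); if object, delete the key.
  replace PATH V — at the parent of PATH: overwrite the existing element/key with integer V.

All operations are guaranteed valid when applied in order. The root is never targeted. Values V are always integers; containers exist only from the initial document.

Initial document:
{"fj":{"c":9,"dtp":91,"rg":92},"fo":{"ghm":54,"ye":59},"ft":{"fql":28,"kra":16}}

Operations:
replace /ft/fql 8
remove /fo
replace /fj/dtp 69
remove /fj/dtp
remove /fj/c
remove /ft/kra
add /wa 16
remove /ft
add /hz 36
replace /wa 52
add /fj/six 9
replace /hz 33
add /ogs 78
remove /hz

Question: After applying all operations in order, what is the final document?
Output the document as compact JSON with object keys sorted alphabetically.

Answer: {"fj":{"rg":92,"six":9},"ogs":78,"wa":52}

Derivation:
After op 1 (replace /ft/fql 8): {"fj":{"c":9,"dtp":91,"rg":92},"fo":{"ghm":54,"ye":59},"ft":{"fql":8,"kra":16}}
After op 2 (remove /fo): {"fj":{"c":9,"dtp":91,"rg":92},"ft":{"fql":8,"kra":16}}
After op 3 (replace /fj/dtp 69): {"fj":{"c":9,"dtp":69,"rg":92},"ft":{"fql":8,"kra":16}}
After op 4 (remove /fj/dtp): {"fj":{"c":9,"rg":92},"ft":{"fql":8,"kra":16}}
After op 5 (remove /fj/c): {"fj":{"rg":92},"ft":{"fql":8,"kra":16}}
After op 6 (remove /ft/kra): {"fj":{"rg":92},"ft":{"fql":8}}
After op 7 (add /wa 16): {"fj":{"rg":92},"ft":{"fql":8},"wa":16}
After op 8 (remove /ft): {"fj":{"rg":92},"wa":16}
After op 9 (add /hz 36): {"fj":{"rg":92},"hz":36,"wa":16}
After op 10 (replace /wa 52): {"fj":{"rg":92},"hz":36,"wa":52}
After op 11 (add /fj/six 9): {"fj":{"rg":92,"six":9},"hz":36,"wa":52}
After op 12 (replace /hz 33): {"fj":{"rg":92,"six":9},"hz":33,"wa":52}
After op 13 (add /ogs 78): {"fj":{"rg":92,"six":9},"hz":33,"ogs":78,"wa":52}
After op 14 (remove /hz): {"fj":{"rg":92,"six":9},"ogs":78,"wa":52}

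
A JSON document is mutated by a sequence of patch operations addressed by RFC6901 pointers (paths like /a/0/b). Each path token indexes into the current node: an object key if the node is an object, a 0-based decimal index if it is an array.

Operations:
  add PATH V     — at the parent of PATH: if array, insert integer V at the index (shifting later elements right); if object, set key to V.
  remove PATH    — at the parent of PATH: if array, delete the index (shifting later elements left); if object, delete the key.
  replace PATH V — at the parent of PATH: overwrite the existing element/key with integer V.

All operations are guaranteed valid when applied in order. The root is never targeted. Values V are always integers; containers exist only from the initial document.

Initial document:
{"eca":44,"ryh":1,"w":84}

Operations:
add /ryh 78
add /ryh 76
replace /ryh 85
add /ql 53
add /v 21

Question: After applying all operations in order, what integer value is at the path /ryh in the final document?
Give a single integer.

After op 1 (add /ryh 78): {"eca":44,"ryh":78,"w":84}
After op 2 (add /ryh 76): {"eca":44,"ryh":76,"w":84}
After op 3 (replace /ryh 85): {"eca":44,"ryh":85,"w":84}
After op 4 (add /ql 53): {"eca":44,"ql":53,"ryh":85,"w":84}
After op 5 (add /v 21): {"eca":44,"ql":53,"ryh":85,"v":21,"w":84}
Value at /ryh: 85

Answer: 85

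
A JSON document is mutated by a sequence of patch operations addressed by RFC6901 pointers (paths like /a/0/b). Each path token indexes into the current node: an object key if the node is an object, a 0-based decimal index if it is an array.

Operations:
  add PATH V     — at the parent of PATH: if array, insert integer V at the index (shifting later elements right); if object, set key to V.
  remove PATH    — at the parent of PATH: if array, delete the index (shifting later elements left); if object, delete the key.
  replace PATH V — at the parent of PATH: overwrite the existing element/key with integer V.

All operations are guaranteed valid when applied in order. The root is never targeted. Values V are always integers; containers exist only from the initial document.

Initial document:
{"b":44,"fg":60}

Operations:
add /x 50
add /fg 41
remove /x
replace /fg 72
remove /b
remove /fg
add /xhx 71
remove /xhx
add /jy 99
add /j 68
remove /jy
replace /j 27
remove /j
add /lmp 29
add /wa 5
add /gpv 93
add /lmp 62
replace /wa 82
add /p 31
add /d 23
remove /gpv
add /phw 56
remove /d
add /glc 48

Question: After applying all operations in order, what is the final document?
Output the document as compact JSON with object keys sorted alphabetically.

After op 1 (add /x 50): {"b":44,"fg":60,"x":50}
After op 2 (add /fg 41): {"b":44,"fg":41,"x":50}
After op 3 (remove /x): {"b":44,"fg":41}
After op 4 (replace /fg 72): {"b":44,"fg":72}
After op 5 (remove /b): {"fg":72}
After op 6 (remove /fg): {}
After op 7 (add /xhx 71): {"xhx":71}
After op 8 (remove /xhx): {}
After op 9 (add /jy 99): {"jy":99}
After op 10 (add /j 68): {"j":68,"jy":99}
After op 11 (remove /jy): {"j":68}
After op 12 (replace /j 27): {"j":27}
After op 13 (remove /j): {}
After op 14 (add /lmp 29): {"lmp":29}
After op 15 (add /wa 5): {"lmp":29,"wa":5}
After op 16 (add /gpv 93): {"gpv":93,"lmp":29,"wa":5}
After op 17 (add /lmp 62): {"gpv":93,"lmp":62,"wa":5}
After op 18 (replace /wa 82): {"gpv":93,"lmp":62,"wa":82}
After op 19 (add /p 31): {"gpv":93,"lmp":62,"p":31,"wa":82}
After op 20 (add /d 23): {"d":23,"gpv":93,"lmp":62,"p":31,"wa":82}
After op 21 (remove /gpv): {"d":23,"lmp":62,"p":31,"wa":82}
After op 22 (add /phw 56): {"d":23,"lmp":62,"p":31,"phw":56,"wa":82}
After op 23 (remove /d): {"lmp":62,"p":31,"phw":56,"wa":82}
After op 24 (add /glc 48): {"glc":48,"lmp":62,"p":31,"phw":56,"wa":82}

Answer: {"glc":48,"lmp":62,"p":31,"phw":56,"wa":82}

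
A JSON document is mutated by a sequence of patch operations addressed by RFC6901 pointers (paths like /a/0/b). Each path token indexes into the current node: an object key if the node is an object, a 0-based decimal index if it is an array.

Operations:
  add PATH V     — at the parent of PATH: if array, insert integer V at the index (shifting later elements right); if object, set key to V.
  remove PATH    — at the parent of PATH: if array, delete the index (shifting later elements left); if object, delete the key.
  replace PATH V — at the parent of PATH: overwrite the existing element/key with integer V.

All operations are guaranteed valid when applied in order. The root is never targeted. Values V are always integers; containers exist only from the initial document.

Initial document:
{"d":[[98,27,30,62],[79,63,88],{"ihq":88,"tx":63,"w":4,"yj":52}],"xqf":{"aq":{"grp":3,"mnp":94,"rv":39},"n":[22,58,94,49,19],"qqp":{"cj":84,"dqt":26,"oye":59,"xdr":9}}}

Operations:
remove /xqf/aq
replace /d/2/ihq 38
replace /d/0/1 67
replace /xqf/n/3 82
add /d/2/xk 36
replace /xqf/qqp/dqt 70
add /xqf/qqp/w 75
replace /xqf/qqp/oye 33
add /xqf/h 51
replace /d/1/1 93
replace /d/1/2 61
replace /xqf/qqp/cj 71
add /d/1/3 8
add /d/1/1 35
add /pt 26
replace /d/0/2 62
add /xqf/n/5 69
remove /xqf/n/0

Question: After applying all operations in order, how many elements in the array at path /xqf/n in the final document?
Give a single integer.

After op 1 (remove /xqf/aq): {"d":[[98,27,30,62],[79,63,88],{"ihq":88,"tx":63,"w":4,"yj":52}],"xqf":{"n":[22,58,94,49,19],"qqp":{"cj":84,"dqt":26,"oye":59,"xdr":9}}}
After op 2 (replace /d/2/ihq 38): {"d":[[98,27,30,62],[79,63,88],{"ihq":38,"tx":63,"w":4,"yj":52}],"xqf":{"n":[22,58,94,49,19],"qqp":{"cj":84,"dqt":26,"oye":59,"xdr":9}}}
After op 3 (replace /d/0/1 67): {"d":[[98,67,30,62],[79,63,88],{"ihq":38,"tx":63,"w":4,"yj":52}],"xqf":{"n":[22,58,94,49,19],"qqp":{"cj":84,"dqt":26,"oye":59,"xdr":9}}}
After op 4 (replace /xqf/n/3 82): {"d":[[98,67,30,62],[79,63,88],{"ihq":38,"tx":63,"w":4,"yj":52}],"xqf":{"n":[22,58,94,82,19],"qqp":{"cj":84,"dqt":26,"oye":59,"xdr":9}}}
After op 5 (add /d/2/xk 36): {"d":[[98,67,30,62],[79,63,88],{"ihq":38,"tx":63,"w":4,"xk":36,"yj":52}],"xqf":{"n":[22,58,94,82,19],"qqp":{"cj":84,"dqt":26,"oye":59,"xdr":9}}}
After op 6 (replace /xqf/qqp/dqt 70): {"d":[[98,67,30,62],[79,63,88],{"ihq":38,"tx":63,"w":4,"xk":36,"yj":52}],"xqf":{"n":[22,58,94,82,19],"qqp":{"cj":84,"dqt":70,"oye":59,"xdr":9}}}
After op 7 (add /xqf/qqp/w 75): {"d":[[98,67,30,62],[79,63,88],{"ihq":38,"tx":63,"w":4,"xk":36,"yj":52}],"xqf":{"n":[22,58,94,82,19],"qqp":{"cj":84,"dqt":70,"oye":59,"w":75,"xdr":9}}}
After op 8 (replace /xqf/qqp/oye 33): {"d":[[98,67,30,62],[79,63,88],{"ihq":38,"tx":63,"w":4,"xk":36,"yj":52}],"xqf":{"n":[22,58,94,82,19],"qqp":{"cj":84,"dqt":70,"oye":33,"w":75,"xdr":9}}}
After op 9 (add /xqf/h 51): {"d":[[98,67,30,62],[79,63,88],{"ihq":38,"tx":63,"w":4,"xk":36,"yj":52}],"xqf":{"h":51,"n":[22,58,94,82,19],"qqp":{"cj":84,"dqt":70,"oye":33,"w":75,"xdr":9}}}
After op 10 (replace /d/1/1 93): {"d":[[98,67,30,62],[79,93,88],{"ihq":38,"tx":63,"w":4,"xk":36,"yj":52}],"xqf":{"h":51,"n":[22,58,94,82,19],"qqp":{"cj":84,"dqt":70,"oye":33,"w":75,"xdr":9}}}
After op 11 (replace /d/1/2 61): {"d":[[98,67,30,62],[79,93,61],{"ihq":38,"tx":63,"w":4,"xk":36,"yj":52}],"xqf":{"h":51,"n":[22,58,94,82,19],"qqp":{"cj":84,"dqt":70,"oye":33,"w":75,"xdr":9}}}
After op 12 (replace /xqf/qqp/cj 71): {"d":[[98,67,30,62],[79,93,61],{"ihq":38,"tx":63,"w":4,"xk":36,"yj":52}],"xqf":{"h":51,"n":[22,58,94,82,19],"qqp":{"cj":71,"dqt":70,"oye":33,"w":75,"xdr":9}}}
After op 13 (add /d/1/3 8): {"d":[[98,67,30,62],[79,93,61,8],{"ihq":38,"tx":63,"w":4,"xk":36,"yj":52}],"xqf":{"h":51,"n":[22,58,94,82,19],"qqp":{"cj":71,"dqt":70,"oye":33,"w":75,"xdr":9}}}
After op 14 (add /d/1/1 35): {"d":[[98,67,30,62],[79,35,93,61,8],{"ihq":38,"tx":63,"w":4,"xk":36,"yj":52}],"xqf":{"h":51,"n":[22,58,94,82,19],"qqp":{"cj":71,"dqt":70,"oye":33,"w":75,"xdr":9}}}
After op 15 (add /pt 26): {"d":[[98,67,30,62],[79,35,93,61,8],{"ihq":38,"tx":63,"w":4,"xk":36,"yj":52}],"pt":26,"xqf":{"h":51,"n":[22,58,94,82,19],"qqp":{"cj":71,"dqt":70,"oye":33,"w":75,"xdr":9}}}
After op 16 (replace /d/0/2 62): {"d":[[98,67,62,62],[79,35,93,61,8],{"ihq":38,"tx":63,"w":4,"xk":36,"yj":52}],"pt":26,"xqf":{"h":51,"n":[22,58,94,82,19],"qqp":{"cj":71,"dqt":70,"oye":33,"w":75,"xdr":9}}}
After op 17 (add /xqf/n/5 69): {"d":[[98,67,62,62],[79,35,93,61,8],{"ihq":38,"tx":63,"w":4,"xk":36,"yj":52}],"pt":26,"xqf":{"h":51,"n":[22,58,94,82,19,69],"qqp":{"cj":71,"dqt":70,"oye":33,"w":75,"xdr":9}}}
After op 18 (remove /xqf/n/0): {"d":[[98,67,62,62],[79,35,93,61,8],{"ihq":38,"tx":63,"w":4,"xk":36,"yj":52}],"pt":26,"xqf":{"h":51,"n":[58,94,82,19,69],"qqp":{"cj":71,"dqt":70,"oye":33,"w":75,"xdr":9}}}
Size at path /xqf/n: 5

Answer: 5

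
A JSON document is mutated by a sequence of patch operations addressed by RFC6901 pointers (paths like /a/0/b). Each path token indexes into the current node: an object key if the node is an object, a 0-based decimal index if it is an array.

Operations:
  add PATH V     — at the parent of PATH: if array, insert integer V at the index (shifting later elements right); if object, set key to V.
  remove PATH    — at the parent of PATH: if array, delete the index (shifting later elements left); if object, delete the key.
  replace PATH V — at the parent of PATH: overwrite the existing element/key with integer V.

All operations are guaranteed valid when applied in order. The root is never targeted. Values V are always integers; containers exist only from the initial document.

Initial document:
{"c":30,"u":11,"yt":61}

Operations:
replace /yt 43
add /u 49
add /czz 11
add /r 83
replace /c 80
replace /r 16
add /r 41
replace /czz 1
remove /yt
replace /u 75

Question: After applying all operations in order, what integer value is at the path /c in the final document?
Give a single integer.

Answer: 80

Derivation:
After op 1 (replace /yt 43): {"c":30,"u":11,"yt":43}
After op 2 (add /u 49): {"c":30,"u":49,"yt":43}
After op 3 (add /czz 11): {"c":30,"czz":11,"u":49,"yt":43}
After op 4 (add /r 83): {"c":30,"czz":11,"r":83,"u":49,"yt":43}
After op 5 (replace /c 80): {"c":80,"czz":11,"r":83,"u":49,"yt":43}
After op 6 (replace /r 16): {"c":80,"czz":11,"r":16,"u":49,"yt":43}
After op 7 (add /r 41): {"c":80,"czz":11,"r":41,"u":49,"yt":43}
After op 8 (replace /czz 1): {"c":80,"czz":1,"r":41,"u":49,"yt":43}
After op 9 (remove /yt): {"c":80,"czz":1,"r":41,"u":49}
After op 10 (replace /u 75): {"c":80,"czz":1,"r":41,"u":75}
Value at /c: 80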